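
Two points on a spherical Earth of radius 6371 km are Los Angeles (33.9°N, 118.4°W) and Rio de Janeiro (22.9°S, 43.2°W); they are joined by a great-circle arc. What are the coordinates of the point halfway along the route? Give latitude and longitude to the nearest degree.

Convert each endpoint to a unit vector on the sphere (x = cos φ cos λ, y = cos φ sin λ, z = sin φ).
The central angle between the endpoints is δ = arccos(p₁·p₂) ≈ 1.593 rad (91.2°).
Interpolate at f = 1/2 with slerp weights a = sin((1−f)δ)/sin δ ≈ 0.715, b = sin(fδ)/sin δ ≈ 0.715.
p = a·p₁ + b·p₂ ≈ (0.198, -0.973, 0.121); φ = arcsin(p_z) ≈ 6.92°, λ = atan2(p_y, p_x) ≈ -78.50°.

≈ 7°N, 79°W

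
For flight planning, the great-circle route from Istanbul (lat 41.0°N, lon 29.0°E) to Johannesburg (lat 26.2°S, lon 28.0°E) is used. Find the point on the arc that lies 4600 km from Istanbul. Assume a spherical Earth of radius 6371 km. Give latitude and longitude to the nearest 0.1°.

≈ lat 0.4°S, lon 28.4°E

Write both endpoints as unit vectors p₁, p₂ with components (cos φ cos λ, cos φ sin λ, sin φ).
The central angle between the endpoints is δ = arccos(p₁·p₂) ≈ 1.173 rad (67.2°). The total great-circle distance is δ·R ≈ 1.173 × 6371 ≈ 7473 km, so the target fraction is f = 4600/7473 ≈ 0.616.
Interpolate at f ≈ 0.616 with slerp weights a = sin((1−f)δ)/sin δ ≈ 0.473, b = sin(fδ)/sin δ ≈ 0.717.
p = a·p₁ + b·p₂ ≈ (0.880, 0.475, -0.006); φ = arcsin(p_z) ≈ -0.36°, λ = atan2(p_y, p_x) ≈ 28.36°.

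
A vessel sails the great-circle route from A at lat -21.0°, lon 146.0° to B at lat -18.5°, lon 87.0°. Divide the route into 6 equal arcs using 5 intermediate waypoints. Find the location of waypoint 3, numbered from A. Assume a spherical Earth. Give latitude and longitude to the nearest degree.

≈ lat -22°, lon 116°

Convert each endpoint to a unit vector on the sphere (x = cos φ cos λ, y = cos φ sin λ, z = sin φ).
The central angle between the endpoints is δ = arccos(p₁·p₂) ≈ 0.965 rad (55.3°).
Interpolate at f = 3/6 with slerp weights a = sin((1−f)δ)/sin δ ≈ 0.564, b = sin(fδ)/sin δ ≈ 0.564.
p = a·p₁ + b·p₂ ≈ (-0.409, 0.829, -0.381); φ = arcsin(p_z) ≈ -22.42°, λ = atan2(p_y, p_x) ≈ 116.25°.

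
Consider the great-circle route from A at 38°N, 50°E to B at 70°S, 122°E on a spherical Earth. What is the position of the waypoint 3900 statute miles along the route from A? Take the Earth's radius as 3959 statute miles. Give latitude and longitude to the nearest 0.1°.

≈ 15.6°S, 68.9°E

The haversine formula gives a central angle δ ≈ 2.089 rad (119.7°) between the endpoints. The total great-circle distance is δ·R ≈ 2.089 × 3959 ≈ 8270 mi, so the target fraction is f = 3900/8270 ≈ 0.472.
Interpolate at f ≈ 0.472 with slerp weights a = sin((1−f)δ)/sin δ ≈ 1.028, b = sin(fδ)/sin δ ≈ 0.959.
p = a·p₁ + b·p₂ ≈ (0.347, 0.899, -0.269); φ = arcsin(p_z) ≈ -15.58°, λ = atan2(p_y, p_x) ≈ 68.90°.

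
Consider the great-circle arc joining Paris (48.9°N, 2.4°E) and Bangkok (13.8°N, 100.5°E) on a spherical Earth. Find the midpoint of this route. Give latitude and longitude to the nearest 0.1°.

≈ 42.2°N, 64.0°E

Write both endpoints as unit vectors p₁, p₂ with components (cos φ cos λ, cos φ sin λ, sin φ).
The central angle between the endpoints is δ = arccos(p₁·p₂) ≈ 1.481 rad (84.8°).
Interpolate at f = 1/2 with slerp weights a = sin((1−f)δ)/sin δ ≈ 0.677, b = sin(fδ)/sin δ ≈ 0.677.
p = a·p₁ + b·p₂ ≈ (0.325, 0.665, 0.672); φ = arcsin(p_z) ≈ 42.22°, λ = atan2(p_y, p_x) ≈ 63.97°.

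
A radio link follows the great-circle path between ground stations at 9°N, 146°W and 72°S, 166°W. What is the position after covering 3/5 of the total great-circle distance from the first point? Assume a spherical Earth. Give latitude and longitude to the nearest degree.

≈ 40°S, 152°W

Convert each endpoint to a unit vector on the sphere (x = cos φ cos λ, y = cos φ sin λ, z = sin φ).
The central angle between the endpoints is δ = arccos(p₁·p₂) ≈ 1.432 rad (82.1°).
Interpolate at f = 3/5 with slerp weights a = sin((1−f)δ)/sin δ ≈ 0.547, b = sin(fδ)/sin δ ≈ 0.765.
p = a·p₁ + b·p₂ ≈ (-0.677, -0.359, -0.642); φ = arcsin(p_z) ≈ -39.92°, λ = atan2(p_y, p_x) ≈ -152.05°.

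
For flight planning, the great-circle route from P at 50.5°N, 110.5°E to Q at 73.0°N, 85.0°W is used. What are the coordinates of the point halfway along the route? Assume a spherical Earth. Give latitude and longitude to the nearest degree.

Convert each endpoint to a unit vector on the sphere (x = cos φ cos λ, y = cos φ sin λ, z = sin φ).
The central angle between the endpoints is δ = arccos(p₁·p₂) ≈ 0.978 rad (56.0°).
Interpolate at f = 1/2 with slerp weights a = sin((1−f)δ)/sin δ ≈ 0.566, b = sin(fδ)/sin δ ≈ 0.566.
p = a·p₁ + b·p₂ ≈ (-0.112, 0.172, 0.979); φ = arcsin(p_z) ≈ 78.14°, λ = atan2(p_y, p_x) ≈ 122.93°.

≈ 78°N, 123°E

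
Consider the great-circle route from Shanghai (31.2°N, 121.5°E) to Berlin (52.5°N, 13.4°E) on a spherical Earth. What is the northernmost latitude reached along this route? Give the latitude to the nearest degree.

The great circle lies in the plane with unit normal n̂ = (p₁ × p₂)/|p₁ × p₂|.
Here n̂_z ≈ -0.511; the vertex latitude is φ_max = arccos|n̂_z| ≈ 59.3°.
Check via Clairaut: cos φ_max = |cos φ₁| · sin C = cos(31.2°)·sin(36.7°) ≈ 0.511, again giving ≈ 59.3°.

≈ 59°N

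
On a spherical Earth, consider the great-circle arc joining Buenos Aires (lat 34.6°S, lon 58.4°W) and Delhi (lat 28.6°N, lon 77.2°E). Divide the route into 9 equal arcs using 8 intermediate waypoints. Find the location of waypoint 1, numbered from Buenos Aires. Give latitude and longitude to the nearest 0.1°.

≈ lat 32.2°S, lon 39.7°W

From cos δ = sin φ₁ sin φ₂ + cos φ₁ cos φ₂ cos Δλ, the central angle is δ ≈ 2.479 rad (142.0°).
Interpolate at f = 1/9 with slerp weights a = sin((1−f)δ)/sin δ ≈ 1.311, b = sin(fδ)/sin δ ≈ 0.442.
p = a·p₁ + b·p₂ ≈ (0.651, -0.541, -0.533); φ = arcsin(p_z) ≈ -32.19°, λ = atan2(p_y, p_x) ≈ -39.69°.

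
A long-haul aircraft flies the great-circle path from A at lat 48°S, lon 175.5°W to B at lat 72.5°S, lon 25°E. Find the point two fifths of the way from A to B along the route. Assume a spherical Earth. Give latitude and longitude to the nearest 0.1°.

≈ lat 71.1°S, lon 175.8°E

Convert each endpoint to a unit vector on the sphere (x = cos φ cos λ, y = cos φ sin λ, z = sin φ).
The central angle between the endpoints is δ = arccos(p₁·p₂) ≈ 1.024 rad (58.6°).
Interpolate at f = 2/5 with slerp weights a = sin((1−f)δ)/sin δ ≈ 0.675, b = sin(fδ)/sin δ ≈ 0.466.
p = a·p₁ + b·p₂ ≈ (-0.323, 0.024, -0.946); φ = arcsin(p_z) ≈ -71.10°, λ = atan2(p_y, p_x) ≈ 175.78°.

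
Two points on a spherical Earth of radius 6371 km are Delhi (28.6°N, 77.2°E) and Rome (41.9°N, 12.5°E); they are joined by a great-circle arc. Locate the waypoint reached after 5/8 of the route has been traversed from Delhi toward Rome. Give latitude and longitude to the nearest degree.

≈ (41°N, 39°E)

Write both endpoints as unit vectors p₁, p₂ with components (cos φ cos λ, cos φ sin λ, sin φ).
The central angle between the endpoints is δ = arccos(p₁·p₂) ≈ 0.929 rad (53.2°).
Interpolate at f = 5/8 with slerp weights a = sin((1−f)δ)/sin δ ≈ 0.426, b = sin(fδ)/sin δ ≈ 0.685.
p = a·p₁ + b·p₂ ≈ (0.580, 0.475, 0.661); φ = arcsin(p_z) ≈ 41.40°, λ = atan2(p_y, p_x) ≈ 39.30°.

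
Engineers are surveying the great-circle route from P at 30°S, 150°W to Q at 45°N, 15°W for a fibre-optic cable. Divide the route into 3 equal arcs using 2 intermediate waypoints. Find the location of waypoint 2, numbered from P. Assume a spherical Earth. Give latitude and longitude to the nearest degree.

≈ 33°N, 75°W

Convert each endpoint to a unit vector on the sphere (x = cos φ cos λ, y = cos φ sin λ, z = sin φ).
The central angle between the endpoints is δ = arccos(p₁·p₂) ≈ 2.476 rad (141.9°).
Interpolate at f = 2/3 with slerp weights a = sin((1−f)δ)/sin δ ≈ 1.190, b = sin(fδ)/sin δ ≈ 1.614.
p = a·p₁ + b·p₂ ≈ (0.210, -0.811, 0.546); φ = arcsin(p_z) ≈ 33.13°, λ = atan2(p_y, p_x) ≈ -75.47°.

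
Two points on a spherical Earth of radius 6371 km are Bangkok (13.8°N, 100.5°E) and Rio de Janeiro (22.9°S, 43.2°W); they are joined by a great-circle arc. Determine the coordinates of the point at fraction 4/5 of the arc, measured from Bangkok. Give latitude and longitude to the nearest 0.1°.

Convert each endpoint to a unit vector on the sphere (x = cos φ cos λ, y = cos φ sin λ, z = sin φ).
The central angle between the endpoints is δ = arccos(p₁·p₂) ≈ 2.521 rad (144.5°).
Interpolate at f = 4/5 with slerp weights a = sin((1−f)δ)/sin δ ≈ 0.831, b = sin(fδ)/sin δ ≈ 1.552.
p = a·p₁ + b·p₂ ≈ (0.895, -0.185, -0.406); φ = arcsin(p_z) ≈ -23.93°, λ = atan2(p_y, p_x) ≈ -11.67°.

≈ 23.9°S, 11.7°W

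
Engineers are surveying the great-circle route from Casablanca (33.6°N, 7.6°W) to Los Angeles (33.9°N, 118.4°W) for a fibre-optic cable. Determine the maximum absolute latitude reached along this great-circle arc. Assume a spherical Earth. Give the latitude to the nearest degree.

≈ 50°N

The great circle lies in the plane with unit normal n̂ = (p₁ × p₂)/|p₁ × p₂|.
Here n̂_z ≈ -0.648; the vertex latitude is φ_max = arccos|n̂_z| ≈ 49.6°.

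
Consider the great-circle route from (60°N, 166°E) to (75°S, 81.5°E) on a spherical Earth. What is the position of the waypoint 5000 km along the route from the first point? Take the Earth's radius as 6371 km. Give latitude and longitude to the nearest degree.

Write both endpoints as unit vectors p₁, p₂ with components (cos φ cos λ, cos φ sin λ, sin φ).
The central angle between the endpoints is δ = arccos(p₁·p₂) ≈ 2.539 rad (145.5°). The total great-circle distance is δ·R ≈ 2.539 × 6371 ≈ 16179 km, so the target fraction is f = 5000/16179 ≈ 0.309.
Interpolate at f ≈ 0.309 with slerp weights a = sin((1−f)δ)/sin δ ≈ 1.736, b = sin(fδ)/sin δ ≈ 1.248.
p = a·p₁ + b·p₂ ≈ (-0.794, 0.529, 0.298); φ = arcsin(p_z) ≈ 17.34°, λ = atan2(p_y, p_x) ≈ 146.32°.

≈ (17°N, 146°E)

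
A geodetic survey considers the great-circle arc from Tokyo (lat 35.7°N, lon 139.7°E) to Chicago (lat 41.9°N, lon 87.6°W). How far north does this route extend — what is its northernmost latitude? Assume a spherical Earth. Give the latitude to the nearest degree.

≈ 64°N

The great circle lies in the plane with unit normal n̂ = (p₁ × p₂)/|p₁ × p₂|.
Here n̂_z ≈ +0.444; the vertex latitude is φ_max = arccos|n̂_z| ≈ 63.6°.
Check via Clairaut: cos φ_max = |cos φ₁| · sin C = cos(35.7°)·sin(33.2°) ≈ 0.444, again giving ≈ 63.6°.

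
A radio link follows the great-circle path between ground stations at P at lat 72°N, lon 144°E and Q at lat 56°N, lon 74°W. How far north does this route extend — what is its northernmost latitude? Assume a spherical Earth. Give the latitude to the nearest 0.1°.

The great circle lies in the plane with unit normal n̂ = (p₁ × p₂)/|p₁ × p₂|.
Here n̂_z ≈ +0.140; the vertex latitude is φ_max = arccos|n̂_z| ≈ 81.9°.
Check via Clairaut: cos φ_max = |cos φ₁| · sin C = cos(72.0°)·sin(27.0°) ≈ 0.140, again giving ≈ 81.9°.

≈ 81.9°N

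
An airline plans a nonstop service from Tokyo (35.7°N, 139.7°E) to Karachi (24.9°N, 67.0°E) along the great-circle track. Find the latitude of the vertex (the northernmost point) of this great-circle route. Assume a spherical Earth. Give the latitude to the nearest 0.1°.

The great circle lies in the plane with unit normal n̂ = (p₁ × p₂)/|p₁ × p₂|.
Here n̂_z ≈ -0.794; the vertex latitude is φ_max = arccos|n̂_z| ≈ 37.4°.
Check via Clairaut: cos φ_max = |cos φ₁| · sin C = cos(35.7°)·sin(78.0°) ≈ 0.794, again giving ≈ 37.4°.

≈ 37.4°N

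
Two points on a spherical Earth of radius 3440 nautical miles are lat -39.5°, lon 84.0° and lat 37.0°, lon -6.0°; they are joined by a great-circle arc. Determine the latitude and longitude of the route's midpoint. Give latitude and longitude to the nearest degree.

Write both endpoints as unit vectors p₁, p₂ with components (cos φ cos λ, cos φ sin λ, sin φ).
The central angle between the endpoints is δ = arccos(p₁·p₂) ≈ 1.964 rad (112.5°).
Interpolate at f = 1/2 with slerp weights a = sin((1−f)δ)/sin δ ≈ 0.900, b = sin(fδ)/sin δ ≈ 0.900.
p = a·p₁ + b·p₂ ≈ (0.787, 0.616, -0.031); φ = arcsin(p_z) ≈ -1.77°, λ = atan2(p_y, p_x) ≈ 38.01°.

≈ lat -2°, lon 38°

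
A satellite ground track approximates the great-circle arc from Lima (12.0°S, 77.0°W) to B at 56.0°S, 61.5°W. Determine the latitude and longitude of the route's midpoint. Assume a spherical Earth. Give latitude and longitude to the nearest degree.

≈ 34°S, 71°W

Write both endpoints as unit vectors p₁, p₂ with components (cos φ cos λ, cos φ sin λ, sin φ).
The central angle between the endpoints is δ = arccos(p₁·p₂) ≈ 0.796 rad (45.6°).
Interpolate at f = 1/2 with slerp weights a = sin((1−f)δ)/sin δ ≈ 0.542, b = sin(fδ)/sin δ ≈ 0.542.
p = a·p₁ + b·p₂ ≈ (0.264, -0.784, -0.562); φ = arcsin(p_z) ≈ -34.23°, λ = atan2(p_y, p_x) ≈ -71.37°.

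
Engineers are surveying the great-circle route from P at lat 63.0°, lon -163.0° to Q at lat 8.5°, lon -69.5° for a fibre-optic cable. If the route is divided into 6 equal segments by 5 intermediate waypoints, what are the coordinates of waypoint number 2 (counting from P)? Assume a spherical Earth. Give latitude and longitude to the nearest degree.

≈ lat 54°, lon -110°

Write both endpoints as unit vectors p₁, p₂ with components (cos φ cos λ, cos φ sin λ, sin φ).
The central angle between the endpoints is δ = arccos(p₁·p₂) ≈ 1.466 rad (84.0°).
Interpolate at f = 2/6 with slerp weights a = sin((1−f)δ)/sin δ ≈ 0.834, b = sin(fδ)/sin δ ≈ 0.472.
p = a·p₁ + b·p₂ ≈ (-0.198, -0.548, 0.813); φ = arcsin(p_z) ≈ 54.35°, λ = atan2(p_y, p_x) ≈ -109.90°.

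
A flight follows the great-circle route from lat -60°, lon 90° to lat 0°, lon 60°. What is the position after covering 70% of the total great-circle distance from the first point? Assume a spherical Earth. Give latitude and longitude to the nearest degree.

≈ lat -19°, lon 66°

The haversine formula gives a central angle δ ≈ 1.123 rad (64.3°) between the endpoints.
Interpolate at f = 0.70 with slerp weights a = sin((1−f)δ)/sin δ ≈ 0.367, b = sin(fδ)/sin δ ≈ 0.785.
p = a·p₁ + b·p₂ ≈ (0.392, 0.863, -0.318); φ = arcsin(p_z) ≈ -18.52°, λ = atan2(p_y, p_x) ≈ 65.55°.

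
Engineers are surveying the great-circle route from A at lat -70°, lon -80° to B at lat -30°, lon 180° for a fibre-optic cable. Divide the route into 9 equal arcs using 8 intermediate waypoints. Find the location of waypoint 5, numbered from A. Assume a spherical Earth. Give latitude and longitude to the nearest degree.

Write both endpoints as unit vectors p₁, p₂ with components (cos φ cos λ, cos φ sin λ, sin φ).
The central angle between the endpoints is δ = arccos(p₁·p₂) ≈ 1.139 rad (65.3°).
Interpolate at f = 5/9 with slerp weights a = sin((1−f)δ)/sin δ ≈ 0.534, b = sin(fδ)/sin δ ≈ 0.651.
p = a·p₁ + b·p₂ ≈ (-0.532, -0.180, -0.827); φ = arcsin(p_z) ≈ -55.82°, λ = atan2(p_y, p_x) ≈ -161.33°.

≈ lat -56°, lon -161°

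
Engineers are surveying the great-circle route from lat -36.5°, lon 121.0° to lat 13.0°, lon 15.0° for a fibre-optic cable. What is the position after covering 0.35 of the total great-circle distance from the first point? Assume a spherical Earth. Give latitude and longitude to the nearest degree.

Convert each endpoint to a unit vector on the sphere (x = cos φ cos λ, y = cos φ sin λ, z = sin φ).
The central angle between the endpoints is δ = arccos(p₁·p₂) ≈ 1.928 rad (110.5°).
Interpolate at f = 0.35 with slerp weights a = sin((1−f)δ)/sin δ ≈ 1.014, b = sin(fδ)/sin δ ≈ 0.667.
p = a·p₁ + b·p₂ ≈ (0.208, 0.867, -0.453); φ = arcsin(p_z) ≈ -26.95°, λ = atan2(p_y, p_x) ≈ 76.52°.

≈ lat -27°, lon 77°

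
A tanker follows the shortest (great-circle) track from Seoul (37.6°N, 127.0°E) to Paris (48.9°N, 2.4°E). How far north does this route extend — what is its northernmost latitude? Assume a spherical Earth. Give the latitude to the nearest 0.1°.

The great circle lies in the plane with unit normal n̂ = (p₁ × p₂)/|p₁ × p₂|.
Here n̂_z ≈ -0.435; the vertex latitude is φ_max = arccos|n̂_z| ≈ 64.2°.

≈ 64.2°N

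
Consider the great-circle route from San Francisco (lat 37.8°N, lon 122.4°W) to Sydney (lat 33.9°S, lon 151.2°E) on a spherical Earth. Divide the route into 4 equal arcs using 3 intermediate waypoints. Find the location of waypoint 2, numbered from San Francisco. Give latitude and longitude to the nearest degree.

From cos δ = sin φ₁ sin φ₂ + cos φ₁ cos φ₂ cos Δλ, the central angle is δ ≈ 1.876 rad (107.5°).
Interpolate at f = 2/4 with slerp weights a = sin((1−f)δ)/sin δ ≈ 0.846, b = sin(fδ)/sin δ ≈ 0.846.
p = a·p₁ + b·p₂ ≈ (-0.973, -0.226, 0.047); φ = arcsin(p_z) ≈ 2.67°, λ = atan2(p_y, p_x) ≈ -166.92°.

≈ lat 3°N, lon 167°W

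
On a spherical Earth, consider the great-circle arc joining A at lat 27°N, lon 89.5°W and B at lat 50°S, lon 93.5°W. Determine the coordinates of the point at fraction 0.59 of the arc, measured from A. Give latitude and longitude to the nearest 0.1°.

The haversine formula gives a central angle δ ≈ 1.345 rad (77.1°) between the endpoints.
Interpolate at f = 0.59 with slerp weights a = sin((1−f)δ)/sin δ ≈ 0.538, b = sin(fδ)/sin δ ≈ 0.731.
p = a·p₁ + b·p₂ ≈ (-0.025, -0.948, -0.316); φ = arcsin(p_z) ≈ -18.44°, λ = atan2(p_y, p_x) ≈ -91.48°.

≈ lat 18.4°S, lon 91.5°W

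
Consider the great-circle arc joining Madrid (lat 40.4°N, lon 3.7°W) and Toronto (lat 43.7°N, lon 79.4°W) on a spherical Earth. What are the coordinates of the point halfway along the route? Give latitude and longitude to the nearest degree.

From cos δ = sin φ₁ sin φ₂ + cos φ₁ cos φ₂ cos Δλ, the central angle is δ ≈ 0.947 rad (54.3°).
Interpolate at f = 1/2 with slerp weights a = sin((1−f)δ)/sin δ ≈ 0.562, b = sin(fδ)/sin δ ≈ 0.562.
p = a·p₁ + b·p₂ ≈ (0.502, -0.427, 0.752); φ = arcsin(p_z) ≈ 48.79°, λ = atan2(p_y, p_x) ≈ -40.39°.

≈ lat 49°N, lon 40°W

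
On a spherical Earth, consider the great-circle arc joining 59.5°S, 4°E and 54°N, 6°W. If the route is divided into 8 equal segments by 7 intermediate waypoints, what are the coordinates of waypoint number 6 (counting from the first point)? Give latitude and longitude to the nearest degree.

The haversine formula gives a central angle δ ≈ 1.986 rad (113.8°) between the endpoints.
Interpolate at f = 6/8 with slerp weights a = sin((1−f)δ)/sin δ ≈ 0.521, b = sin(fδ)/sin δ ≈ 1.089.
p = a·p₁ + b·p₂ ≈ (0.900, -0.048, 0.433); φ = arcsin(p_z) ≈ 25.64°, λ = atan2(p_y, p_x) ≈ -3.08°.

≈ 26°N, 3°W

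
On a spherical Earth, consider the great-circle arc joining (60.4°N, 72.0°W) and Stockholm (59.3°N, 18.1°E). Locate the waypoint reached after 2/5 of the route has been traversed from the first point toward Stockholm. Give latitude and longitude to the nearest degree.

≈ (67°N, 37°W)

Write both endpoints as unit vectors p₁, p₂ with components (cos φ cos λ, cos φ sin λ, sin φ).
The central angle between the endpoints is δ = arccos(p₁·p₂) ≈ 0.727 rad (41.7°).
Interpolate at f = 2/5 with slerp weights a = sin((1−f)δ)/sin δ ≈ 0.636, b = sin(fδ)/sin δ ≈ 0.431.
p = a·p₁ + b·p₂ ≈ (0.306, -0.230, 0.924); φ = arcsin(p_z) ≈ 67.47°, λ = atan2(p_y, p_x) ≈ -36.92°.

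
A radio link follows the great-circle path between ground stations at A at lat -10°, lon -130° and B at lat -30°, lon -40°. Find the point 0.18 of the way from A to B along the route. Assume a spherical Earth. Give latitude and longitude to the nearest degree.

Write both endpoints as unit vectors p₁, p₂ with components (cos φ cos λ, cos φ sin λ, sin φ).
The central angle between the endpoints is δ = arccos(p₁·p₂) ≈ 1.484 rad (85.0°).
Interpolate at f = 0.18 with slerp weights a = sin((1−f)δ)/sin δ ≈ 0.942, b = sin(fδ)/sin δ ≈ 0.265.
p = a·p₁ + b·p₂ ≈ (-0.420, -0.858, -0.296); φ = arcsin(p_z) ≈ -17.22°, λ = atan2(p_y, p_x) ≈ -116.10°.

≈ lat -17°, lon -116°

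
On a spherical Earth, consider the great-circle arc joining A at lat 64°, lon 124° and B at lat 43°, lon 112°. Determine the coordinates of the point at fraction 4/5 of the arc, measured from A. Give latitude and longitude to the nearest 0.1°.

≈ lat 47.3°, lon 113.6°

Convert each endpoint to a unit vector on the sphere (x = cos φ cos λ, y = cos φ sin λ, z = sin φ).
The central angle between the endpoints is δ = arccos(p₁·p₂) ≈ 0.386 rad (22.1°).
Interpolate at f = 4/5 with slerp weights a = sin((1−f)δ)/sin δ ≈ 0.205, b = sin(fδ)/sin δ ≈ 0.807.
p = a·p₁ + b·p₂ ≈ (-0.271, 0.622, 0.735); φ = arcsin(p_z) ≈ 47.28°, λ = atan2(p_y, p_x) ≈ 113.58°.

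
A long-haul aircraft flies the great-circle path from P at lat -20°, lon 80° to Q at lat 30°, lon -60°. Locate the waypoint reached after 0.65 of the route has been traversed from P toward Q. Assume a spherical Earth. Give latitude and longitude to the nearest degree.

Write both endpoints as unit vectors p₁, p₂ with components (cos φ cos λ, cos φ sin λ, sin φ).
The central angle between the endpoints is δ = arccos(p₁·p₂) ≈ 2.489 rad (142.6°).
Interpolate at f = 0.65 with slerp weights a = sin((1−f)δ)/sin δ ≈ 1.260, b = sin(fδ)/sin δ ≈ 1.645.
p = a·p₁ + b·p₂ ≈ (0.918, -0.068, 0.392); φ = arcsin(p_z) ≈ 23.05°, λ = atan2(p_y, p_x) ≈ -4.23°.

≈ lat 23°, lon -4°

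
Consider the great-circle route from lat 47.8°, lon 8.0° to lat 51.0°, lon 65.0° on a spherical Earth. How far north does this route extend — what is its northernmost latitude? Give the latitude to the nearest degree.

≈ 53°

The great circle lies in the plane with unit normal n̂ = (p₁ × p₂)/|p₁ × p₂|.
Here n̂_z ≈ +0.599; the vertex latitude is φ_max = arccos|n̂_z| ≈ 53.2°.
Check via Clairaut: cos φ_max = |cos φ₁| · sin C = cos(47.8°)·sin(63.1°) ≈ 0.599, again giving ≈ 53.2°.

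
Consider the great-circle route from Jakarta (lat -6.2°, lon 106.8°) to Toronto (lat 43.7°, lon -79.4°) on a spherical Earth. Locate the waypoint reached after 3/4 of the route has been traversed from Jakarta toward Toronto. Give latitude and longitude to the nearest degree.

≈ lat 77°, lon -107°

Convert each endpoint to a unit vector on the sphere (x = cos φ cos λ, y = cos φ sin λ, z = sin φ).
The central angle between the endpoints is δ = arccos(p₁·p₂) ≈ 2.480 rad (142.1°).
Interpolate at f = 3/4 with slerp weights a = sin((1−f)δ)/sin δ ≈ 0.946, b = sin(fδ)/sin δ ≈ 1.560.
p = a·p₁ + b·p₂ ≈ (-0.064, -0.208, 0.976); φ = arcsin(p_z) ≈ 77.40°, λ = atan2(p_y, p_x) ≈ -107.15°.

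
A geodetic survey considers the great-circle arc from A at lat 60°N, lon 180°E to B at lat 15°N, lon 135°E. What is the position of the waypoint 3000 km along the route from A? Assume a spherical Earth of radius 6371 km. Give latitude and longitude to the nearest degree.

≈ lat 40°N, lon 151°E

From cos δ = sin φ₁ sin φ₂ + cos φ₁ cos φ₂ cos Δλ, the central angle is δ ≈ 0.970 rad (55.6°). The total great-circle distance is δ·R ≈ 0.970 × 6371 ≈ 6177 km, so the target fraction is f = 3000/6177 ≈ 0.486.
Interpolate at f ≈ 0.486 with slerp weights a = sin((1−f)δ)/sin δ ≈ 0.580, b = sin(fδ)/sin δ ≈ 0.550.
p = a·p₁ + b·p₂ ≈ (-0.666, 0.376, 0.645); φ = arcsin(p_z) ≈ 40.14°, λ = atan2(p_y, p_x) ≈ 150.56°.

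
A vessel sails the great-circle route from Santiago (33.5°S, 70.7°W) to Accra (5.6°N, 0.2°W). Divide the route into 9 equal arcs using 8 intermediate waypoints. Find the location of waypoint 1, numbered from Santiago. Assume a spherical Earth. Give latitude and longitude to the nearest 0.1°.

≈ 30.8°S, 61.1°W

Convert each endpoint to a unit vector on the sphere (x = cos φ cos λ, y = cos φ sin λ, z = sin φ).
The central angle between the endpoints is δ = arccos(p₁·p₂) ≈ 1.346 rad (77.1°).
Interpolate at f = 1/9 with slerp weights a = sin((1−f)δ)/sin δ ≈ 0.955, b = sin(fδ)/sin δ ≈ 0.153.
p = a·p₁ + b·p₂ ≈ (0.415, -0.752, -0.512); φ = arcsin(p_z) ≈ -30.80°, λ = atan2(p_y, p_x) ≈ -61.09°.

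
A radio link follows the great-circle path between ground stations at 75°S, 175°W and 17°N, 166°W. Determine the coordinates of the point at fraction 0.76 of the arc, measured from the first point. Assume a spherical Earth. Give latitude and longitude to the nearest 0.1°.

≈ 5.1°S, 166.9°W

From cos δ = sin φ₁ sin φ₂ + cos φ₁ cos φ₂ cos Δλ, the central angle is δ ≈ 1.609 rad (92.2°).
Interpolate at f = 0.76 with slerp weights a = sin((1−f)δ)/sin δ ≈ 0.377, b = sin(fδ)/sin δ ≈ 0.941.
p = a·p₁ + b·p₂ ≈ (-0.970, -0.226, -0.089); φ = arcsin(p_z) ≈ -5.10°, λ = atan2(p_y, p_x) ≈ -166.88°.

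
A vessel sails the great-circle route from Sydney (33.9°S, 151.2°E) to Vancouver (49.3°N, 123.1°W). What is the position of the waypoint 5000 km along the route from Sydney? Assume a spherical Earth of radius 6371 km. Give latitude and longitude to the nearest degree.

≈ (1°N, 179°W)

From cos δ = sin φ₁ sin φ₂ + cos φ₁ cos φ₂ cos Δλ, the central angle is δ ≈ 1.963 rad (112.5°). The total great-circle distance is δ·R ≈ 1.963 × 6371 ≈ 12507 km, so the target fraction is f = 5000/12507 ≈ 0.400.
Interpolate at f ≈ 0.400 with slerp weights a = sin((1−f)δ)/sin δ ≈ 1.000, b = sin(fδ)/sin δ ≈ 0.765.
p = a·p₁ + b·p₂ ≈ (-1.000, -0.018, 0.022); φ = arcsin(p_z) ≈ 1.27°, λ = atan2(p_y, p_x) ≈ -178.97°.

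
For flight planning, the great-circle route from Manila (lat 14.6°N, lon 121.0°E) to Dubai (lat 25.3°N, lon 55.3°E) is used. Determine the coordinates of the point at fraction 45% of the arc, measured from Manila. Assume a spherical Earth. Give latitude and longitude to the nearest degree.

≈ lat 23°N, lon 93°E

Write both endpoints as unit vectors p₁, p₂ with components (cos φ cos λ, cos φ sin λ, sin φ).
The central angle between the endpoints is δ = arccos(p₁·p₂) ≈ 1.084 rad (62.1°).
Interpolate at f = 0.45 with slerp weights a = sin((1−f)δ)/sin δ ≈ 0.635, b = sin(fδ)/sin δ ≈ 0.530.
p = a·p₁ + b·p₂ ≈ (-0.044, 0.921, 0.387); φ = arcsin(p_z) ≈ 22.75°, λ = atan2(p_y, p_x) ≈ 92.72°.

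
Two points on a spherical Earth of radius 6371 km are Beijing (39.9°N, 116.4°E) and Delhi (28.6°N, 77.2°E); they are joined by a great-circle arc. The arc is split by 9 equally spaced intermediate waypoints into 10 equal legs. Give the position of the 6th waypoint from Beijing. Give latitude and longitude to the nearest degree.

Write both endpoints as unit vectors p₁, p₂ with components (cos φ cos λ, cos φ sin λ, sin φ).
The central angle between the endpoints is δ = arccos(p₁·p₂) ≈ 0.593 rad (34.0°).
Interpolate at f = 6/10 with slerp weights a = sin((1−f)δ)/sin δ ≈ 0.421, b = sin(fδ)/sin δ ≈ 0.623.
p = a·p₁ + b·p₂ ≈ (-0.022, 0.823, 0.568); φ = arcsin(p_z) ≈ 34.62°, λ = atan2(p_y, p_x) ≈ 91.54°.

≈ (35°N, 92°E)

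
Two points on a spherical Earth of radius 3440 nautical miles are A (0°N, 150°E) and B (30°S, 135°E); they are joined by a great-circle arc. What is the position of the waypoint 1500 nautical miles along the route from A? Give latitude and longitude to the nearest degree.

≈ (23°S, 139°E)

The haversine formula gives a central angle δ ≈ 0.580 rad (33.2°) between the endpoints. The total great-circle distance is δ·R ≈ 0.580 × 3440 ≈ 1995 nmi, so the target fraction is f = 1500/1995 ≈ 0.752.
Interpolate at f ≈ 0.752 with slerp weights a = sin((1−f)δ)/sin δ ≈ 0.262, b = sin(fδ)/sin δ ≈ 0.771.
p = a·p₁ + b·p₂ ≈ (-0.699, 0.603, -0.385); φ = arcsin(p_z) ≈ -22.67°, λ = atan2(p_y, p_x) ≈ 139.21°.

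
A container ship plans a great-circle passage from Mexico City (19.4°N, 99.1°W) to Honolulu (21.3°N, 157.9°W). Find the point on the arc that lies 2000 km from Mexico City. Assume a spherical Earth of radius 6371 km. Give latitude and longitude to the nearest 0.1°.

≈ (22.4°N, 118.1°W)

Convert each endpoint to a unit vector on the sphere (x = cos φ cos λ, y = cos φ sin λ, z = sin φ).
The central angle between the endpoints is δ = arccos(p₁·p₂) ≈ 0.957 rad (54.8°). The total great-circle distance is δ·R ≈ 0.957 × 6371 ≈ 6098 km, so the target fraction is f = 2000/6098 ≈ 0.328.
Interpolate at f ≈ 0.328 with slerp weights a = sin((1−f)δ)/sin δ ≈ 0.734, b = sin(fδ)/sin δ ≈ 0.378.
p = a·p₁ + b·p₂ ≈ (-0.435, -0.816, 0.381); φ = arcsin(p_z) ≈ 22.39°, λ = atan2(p_y, p_x) ≈ -118.10°.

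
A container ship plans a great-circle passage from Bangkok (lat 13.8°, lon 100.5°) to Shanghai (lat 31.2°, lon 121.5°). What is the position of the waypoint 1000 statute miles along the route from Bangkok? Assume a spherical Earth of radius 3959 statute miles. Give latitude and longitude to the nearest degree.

≈ lat 24°, lon 112°

Convert each endpoint to a unit vector on the sphere (x = cos φ cos λ, y = cos φ sin λ, z = sin φ).
The central angle between the endpoints is δ = arccos(p₁·p₂) ≈ 0.453 rad (26.0°). The total great-circle distance is δ·R ≈ 0.453 × 3959 ≈ 1794 mi, so the target fraction is f = 1000/1794 ≈ 0.557.
Interpolate at f ≈ 0.557 with slerp weights a = sin((1−f)δ)/sin δ ≈ 0.455, b = sin(fδ)/sin δ ≈ 0.571.
p = a·p₁ + b·p₂ ≈ (-0.336, 0.851, 0.404); φ = arcsin(p_z) ≈ 23.84°, λ = atan2(p_y, p_x) ≈ 111.53°.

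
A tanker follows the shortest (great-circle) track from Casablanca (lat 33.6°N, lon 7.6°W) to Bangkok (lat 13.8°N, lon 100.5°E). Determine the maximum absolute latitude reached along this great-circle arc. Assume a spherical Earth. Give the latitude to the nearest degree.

≈ 39°N

The great circle lies in the plane with unit normal n̂ = (p₁ × p₂)/|p₁ × p₂|.
Here n̂_z ≈ +0.774; the vertex latitude is φ_max = arccos|n̂_z| ≈ 39.3°.
Check via Clairaut: cos φ_max = |cos φ₁| · sin C = cos(33.6°)·sin(68.4°) ≈ 0.774, again giving ≈ 39.3°.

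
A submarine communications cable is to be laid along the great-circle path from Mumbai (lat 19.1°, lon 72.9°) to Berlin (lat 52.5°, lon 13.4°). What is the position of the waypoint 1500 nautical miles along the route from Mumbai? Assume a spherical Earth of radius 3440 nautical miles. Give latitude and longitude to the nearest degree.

≈ lat 37°, lon 53°

Convert each endpoint to a unit vector on the sphere (x = cos φ cos λ, y = cos φ sin λ, z = sin φ).
The central angle between the endpoints is δ = arccos(p₁·p₂) ≈ 0.987 rad (56.5°). The total great-circle distance is δ·R ≈ 0.987 × 3440 ≈ 3394 nmi, so the target fraction is f = 1500/3394 ≈ 0.442.
Interpolate at f ≈ 0.442 with slerp weights a = sin((1−f)δ)/sin δ ≈ 0.627, b = sin(fδ)/sin δ ≈ 0.506.
p = a·p₁ + b·p₂ ≈ (0.474, 0.638, 0.607); φ = arcsin(p_z) ≈ 37.37°, λ = atan2(p_y, p_x) ≈ 53.38°.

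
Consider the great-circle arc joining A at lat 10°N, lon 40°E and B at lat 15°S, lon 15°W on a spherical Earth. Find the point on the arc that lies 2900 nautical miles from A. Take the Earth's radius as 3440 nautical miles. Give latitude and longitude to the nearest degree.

≈ lat 11°S, lon 4°W

Convert each endpoint to a unit vector on the sphere (x = cos φ cos λ, y = cos φ sin λ, z = sin φ).
The central angle between the endpoints is δ = arccos(p₁·p₂) ≈ 1.046 rad (60.0°). The total great-circle distance is δ·R ≈ 1.046 × 3440 ≈ 3600 nmi, so the target fraction is f = 2900/3600 ≈ 0.806.
Interpolate at f ≈ 0.806 with slerp weights a = sin((1−f)δ)/sin δ ≈ 0.233, b = sin(fδ)/sin δ ≈ 0.863.
p = a·p₁ + b·p₂ ≈ (0.981, -0.068, -0.183); φ = arcsin(p_z) ≈ -10.53°, λ = atan2(p_y, p_x) ≈ -3.96°.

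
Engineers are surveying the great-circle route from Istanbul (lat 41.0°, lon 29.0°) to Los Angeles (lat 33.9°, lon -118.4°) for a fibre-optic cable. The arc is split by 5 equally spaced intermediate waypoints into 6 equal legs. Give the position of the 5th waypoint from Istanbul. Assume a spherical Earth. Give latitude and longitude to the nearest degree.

≈ lat 49°, lon -108°

From cos δ = sin φ₁ sin φ₂ + cos φ₁ cos φ₂ cos Δλ, the central angle is δ ≈ 1.733 rad (99.3°).
Interpolate at f = 5/6 with slerp weights a = sin((1−f)δ)/sin δ ≈ 0.289, b = sin(fδ)/sin δ ≈ 1.005.
p = a·p₁ + b·p₂ ≈ (-0.206, -0.628, 0.750); φ = arcsin(p_z) ≈ 48.60°, λ = atan2(p_y, p_x) ≈ -108.18°.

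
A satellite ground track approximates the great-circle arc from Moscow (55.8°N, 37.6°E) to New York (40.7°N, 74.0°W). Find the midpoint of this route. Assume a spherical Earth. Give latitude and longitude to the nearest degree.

From cos δ = sin φ₁ sin φ₂ + cos φ₁ cos φ₂ cos Δλ, the central angle is δ ≈ 1.178 rad (67.5°).
Interpolate at f = 1/2 with slerp weights a = sin((1−f)δ)/sin δ ≈ 0.601, b = sin(fδ)/sin δ ≈ 0.601.
p = a·p₁ + b·p₂ ≈ (0.393, -0.232, 0.890); φ = arcsin(p_z) ≈ 62.82°, λ = atan2(p_y, p_x) ≈ -30.53°.

≈ 63°N, 31°W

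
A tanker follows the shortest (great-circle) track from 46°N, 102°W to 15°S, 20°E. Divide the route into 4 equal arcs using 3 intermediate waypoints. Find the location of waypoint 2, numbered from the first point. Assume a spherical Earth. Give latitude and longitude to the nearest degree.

≈ 29°N, 25°W

Write both endpoints as unit vectors p₁, p₂ with components (cos φ cos λ, cos φ sin λ, sin φ).
The central angle between the endpoints is δ = arccos(p₁·p₂) ≈ 2.143 rad (122.8°).
Interpolate at f = 2/4 with slerp weights a = sin((1−f)δ)/sin δ ≈ 1.045, b = sin(fδ)/sin δ ≈ 1.045.
p = a·p₁ + b·p₂ ≈ (0.797, -0.365, 0.481); φ = arcsin(p_z) ≈ 28.75°, λ = atan2(p_y, p_x) ≈ -24.58°.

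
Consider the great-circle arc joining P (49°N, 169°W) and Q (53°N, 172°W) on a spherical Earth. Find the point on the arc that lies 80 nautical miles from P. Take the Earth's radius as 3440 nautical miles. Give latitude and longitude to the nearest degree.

Convert each endpoint to a unit vector on the sphere (x = cos φ cos λ, y = cos φ sin λ, z = sin φ).
The central angle between the endpoints is δ = arccos(p₁·p₂) ≈ 0.077 rad (4.4°). The total great-circle distance is δ·R ≈ 0.077 × 3440 ≈ 266 nmi, so the target fraction is f = 80/266 ≈ 0.301.
Interpolate at f ≈ 0.301 with slerp weights a = sin((1−f)δ)/sin δ ≈ 0.699, b = sin(fδ)/sin δ ≈ 0.302.
p = a·p₁ + b·p₂ ≈ (-0.630, -0.113, 0.768); φ = arcsin(p_z) ≈ 50.21°, λ = atan2(p_y, p_x) ≈ -169.85°.

≈ (50°N, 170°W)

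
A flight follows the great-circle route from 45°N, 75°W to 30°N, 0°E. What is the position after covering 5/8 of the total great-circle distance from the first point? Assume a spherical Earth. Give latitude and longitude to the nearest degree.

≈ 41°N, 24°W

Convert each endpoint to a unit vector on the sphere (x = cos φ cos λ, y = cos φ sin λ, z = sin φ).
The central angle between the endpoints is δ = arccos(p₁·p₂) ≈ 1.033 rad (59.2°).
Interpolate at f = 5/8 with slerp weights a = sin((1−f)δ)/sin δ ≈ 0.440, b = sin(fδ)/sin δ ≈ 0.701.
p = a·p₁ + b·p₂ ≈ (0.687, -0.300, 0.661); φ = arcsin(p_z) ≈ 41.40°, λ = atan2(p_y, p_x) ≈ -23.61°.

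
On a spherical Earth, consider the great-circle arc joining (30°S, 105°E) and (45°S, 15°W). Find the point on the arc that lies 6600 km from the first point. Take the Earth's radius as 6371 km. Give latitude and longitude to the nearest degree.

Convert each endpoint to a unit vector on the sphere (x = cos φ cos λ, y = cos φ sin λ, z = sin φ).
The central angle between the endpoints is δ = arccos(p₁·p₂) ≈ 1.523 rad (87.3°). The total great-circle distance is δ·R ≈ 1.523 × 6371 ≈ 9706 km, so the target fraction is f = 6600/9706 ≈ 0.680.
Interpolate at f ≈ 0.680 with slerp weights a = sin((1−f)δ)/sin δ ≈ 0.469, b = sin(fδ)/sin δ ≈ 0.861.
p = a·p₁ + b·p₂ ≈ (0.483, 0.235, -0.843); φ = arcsin(p_z) ≈ -57.51°, λ = atan2(p_y, p_x) ≈ 25.90°.

≈ (58°S, 26°E)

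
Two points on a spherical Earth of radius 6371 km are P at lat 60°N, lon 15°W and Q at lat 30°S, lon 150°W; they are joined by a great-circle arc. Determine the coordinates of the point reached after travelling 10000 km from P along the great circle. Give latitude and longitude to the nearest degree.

From cos δ = sin φ₁ sin φ₂ + cos φ₁ cos φ₂ cos Δλ, the central angle is δ ≈ 2.403 rad (137.7°). The total great-circle distance is δ·R ≈ 2.403 × 6371 ≈ 15307 km, so the target fraction is f = 10000/15307 ≈ 0.653.
Interpolate at f ≈ 0.653 with slerp weights a = sin((1−f)δ)/sin δ ≈ 1.099, b = sin(fδ)/sin δ ≈ 1.485.
p = a·p₁ + b·p₂ ≈ (-0.583, -0.785, 0.209); φ = arcsin(p_z) ≈ 12.07°, λ = atan2(p_y, p_x) ≈ -126.59°.

≈ lat 12°N, lon 127°W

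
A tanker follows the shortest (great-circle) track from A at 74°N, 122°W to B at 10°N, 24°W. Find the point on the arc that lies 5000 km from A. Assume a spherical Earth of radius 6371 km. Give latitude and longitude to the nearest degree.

≈ 46°N, 38°W

Write both endpoints as unit vectors p₁, p₂ with components (cos φ cos λ, cos φ sin λ, sin φ).
The central angle between the endpoints is δ = arccos(p₁·p₂) ≈ 1.441 rad (82.6°). The total great-circle distance is δ·R ≈ 1.441 × 6371 ≈ 9182 km, so the target fraction is f = 5000/9182 ≈ 0.545.
Interpolate at f ≈ 0.545 with slerp weights a = sin((1−f)δ)/sin δ ≈ 0.615, b = sin(fδ)/sin δ ≈ 0.713.
p = a·p₁ + b·p₂ ≈ (0.551, -0.429, 0.715); φ = arcsin(p_z) ≈ 45.68°, λ = atan2(p_y, p_x) ≈ -37.91°.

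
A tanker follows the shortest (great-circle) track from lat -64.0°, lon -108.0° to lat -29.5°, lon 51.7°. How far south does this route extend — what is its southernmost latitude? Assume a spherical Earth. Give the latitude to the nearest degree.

The great circle lies in the plane with unit normal n̂ = (p₁ × p₂)/|p₁ × p₂|.
Here n̂_z ≈ +0.133; the vertex latitude is φ_max = arccos|n̂_z| ≈ 82.4°.
Check via Clairaut: cos φ_max = |cos φ₁| · sin C = cos(64.0°)·sin(162.4°) ≈ 0.133, again giving ≈ 82.4°.

≈ -82°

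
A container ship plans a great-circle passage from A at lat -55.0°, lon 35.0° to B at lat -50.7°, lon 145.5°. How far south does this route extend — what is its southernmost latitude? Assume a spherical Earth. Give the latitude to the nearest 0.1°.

≈ -66.8°

The great circle lies in the plane with unit normal n̂ = (p₁ × p₂)/|p₁ × p₂|.
Here n̂_z ≈ +0.395; the vertex latitude is φ_max = arccos|n̂_z| ≈ 66.8°.
Check via Clairaut: cos φ_max = |cos φ₁| · sin C = cos(55.0°)·sin(136.5°) ≈ 0.395, again giving ≈ 66.8°.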